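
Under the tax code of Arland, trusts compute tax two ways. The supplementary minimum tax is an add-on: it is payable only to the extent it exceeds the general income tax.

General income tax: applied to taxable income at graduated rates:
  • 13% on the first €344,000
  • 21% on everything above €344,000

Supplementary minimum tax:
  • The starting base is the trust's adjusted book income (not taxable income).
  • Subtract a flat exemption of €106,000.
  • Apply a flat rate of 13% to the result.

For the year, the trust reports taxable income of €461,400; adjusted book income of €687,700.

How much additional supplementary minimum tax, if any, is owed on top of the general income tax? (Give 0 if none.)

€6,247

Supplementary minimum tax:
  Base (adjusted book income): €687,700
  Less exemption €106,000 → base €581,700
  €581,700 × 13% = €75,621

General income tax:
  €344,000 × 13% = €44,720
  €117,400 × 21% = €24,654
  → €69,374

Excess of supplementary minimum tax over general income tax: €75,621 − €69,374 = €6,247.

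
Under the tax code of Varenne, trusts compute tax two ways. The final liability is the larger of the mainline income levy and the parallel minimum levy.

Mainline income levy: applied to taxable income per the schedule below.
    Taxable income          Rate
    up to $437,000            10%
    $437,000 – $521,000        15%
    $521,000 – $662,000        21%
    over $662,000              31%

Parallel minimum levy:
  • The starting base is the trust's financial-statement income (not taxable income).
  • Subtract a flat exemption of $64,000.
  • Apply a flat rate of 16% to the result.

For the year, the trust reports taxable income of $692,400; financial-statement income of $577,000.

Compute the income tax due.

Parallel minimum levy:
  Base (financial-statement income): $577,000
  Less exemption $64,000 → base $513,000
  $513,000 × 16% = $82,080

Mainline income levy:
  $437,000 × 10% = $43,700
  $84,000 × 15% = $12,600
  $141,000 × 21% = $29,610
  $30,400 × 31% = $9,424
  → $95,334

$95,334 > $82,080, so the mainline income levy governs.

$95,334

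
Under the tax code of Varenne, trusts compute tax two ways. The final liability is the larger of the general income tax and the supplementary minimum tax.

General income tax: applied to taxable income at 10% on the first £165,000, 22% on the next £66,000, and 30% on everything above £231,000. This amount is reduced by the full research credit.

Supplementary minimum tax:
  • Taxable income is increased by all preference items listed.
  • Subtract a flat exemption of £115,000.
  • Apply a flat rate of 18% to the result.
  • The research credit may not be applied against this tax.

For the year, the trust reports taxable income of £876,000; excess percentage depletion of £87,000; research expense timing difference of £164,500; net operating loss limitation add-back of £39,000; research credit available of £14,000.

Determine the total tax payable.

General income tax:
  £165,000 × 10% = £16,500
  £66,000 × 22% = £14,520
  £645,000 × 30% = £193,500
  → £224,520
  Less research credit £14,000 → £210,520

Supplementary minimum tax:
  Adjusted income: £876,000 + £87,000 + £164,500 + £39,000 = £1,166,500
  Less exemption £115,000 → base £1,051,500
  £1,051,500 × 18% = £189,270

£210,520 > £189,270, so the general income tax governs.

£210,520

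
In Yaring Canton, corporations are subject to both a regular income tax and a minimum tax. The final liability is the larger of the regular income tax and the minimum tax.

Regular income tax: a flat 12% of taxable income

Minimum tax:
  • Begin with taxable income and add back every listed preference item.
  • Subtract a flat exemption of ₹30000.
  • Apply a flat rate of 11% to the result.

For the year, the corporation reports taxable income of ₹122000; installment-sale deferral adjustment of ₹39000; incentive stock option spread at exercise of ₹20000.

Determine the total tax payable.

₹16610

Minimum tax:
  Adjusted income: ₹122000 + ₹39000 + ₹20000 = ₹181000
  Less exemption ₹30000 → base ₹151000
  ₹151000 × 11% = ₹16610

Regular income tax:
  ₹122000 × 12% = ₹14640

₹16610 > ₹14640, so the minimum tax is the binding amount.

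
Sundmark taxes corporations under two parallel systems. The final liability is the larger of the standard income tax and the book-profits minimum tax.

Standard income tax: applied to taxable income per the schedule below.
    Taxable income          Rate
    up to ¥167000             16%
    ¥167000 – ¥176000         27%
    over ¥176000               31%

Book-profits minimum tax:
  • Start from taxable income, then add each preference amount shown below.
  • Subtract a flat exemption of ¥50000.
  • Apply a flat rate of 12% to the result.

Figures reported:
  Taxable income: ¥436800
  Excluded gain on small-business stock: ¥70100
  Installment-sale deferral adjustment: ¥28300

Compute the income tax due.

¥109998

Standard income tax:
  ¥167000 × 16% = ¥26720
  ¥9000 × 27% = ¥2430
  ¥260800 × 31% = ¥80848
  → ¥109998

Book-profits minimum tax:
  Adjusted income: ¥436800 + ¥70100 + ¥28300 = ¥535200
  Less exemption ¥50000 → base ¥485200
  ¥485200 × 12% = ¥58224

¥109998 > ¥58224, so the standard income tax governs.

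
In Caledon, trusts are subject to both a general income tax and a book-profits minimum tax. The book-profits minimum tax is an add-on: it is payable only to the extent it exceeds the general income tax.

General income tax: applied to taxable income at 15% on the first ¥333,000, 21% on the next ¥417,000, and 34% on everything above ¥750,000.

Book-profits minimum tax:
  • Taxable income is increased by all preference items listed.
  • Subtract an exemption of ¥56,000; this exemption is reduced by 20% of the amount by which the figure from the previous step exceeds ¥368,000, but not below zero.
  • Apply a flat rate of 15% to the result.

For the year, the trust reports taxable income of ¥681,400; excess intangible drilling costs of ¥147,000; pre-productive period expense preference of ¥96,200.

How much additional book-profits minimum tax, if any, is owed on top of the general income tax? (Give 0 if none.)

Book-profits minimum tax:
  Adjusted income: ¥681,400 + ¥147,000 + ¥96,200 = ¥924,600
  Exemption: 20% × (¥924,600 − ¥368,000) = ¥111,320 ≥ ¥56,000, so the exemption is fully phased out
  Base: ¥924,600 − ¥0 = ¥924,600
  ¥924,600 × 15% = ¥138,690

General income tax:
  ¥333,000 × 15% = ¥49,950
  ¥348,400 × 21% = ¥73,164
  → ¥123,114

Excess of book-profits minimum tax over general income tax: ¥138,690 − ¥123,114 = ¥15,576.

¥15,576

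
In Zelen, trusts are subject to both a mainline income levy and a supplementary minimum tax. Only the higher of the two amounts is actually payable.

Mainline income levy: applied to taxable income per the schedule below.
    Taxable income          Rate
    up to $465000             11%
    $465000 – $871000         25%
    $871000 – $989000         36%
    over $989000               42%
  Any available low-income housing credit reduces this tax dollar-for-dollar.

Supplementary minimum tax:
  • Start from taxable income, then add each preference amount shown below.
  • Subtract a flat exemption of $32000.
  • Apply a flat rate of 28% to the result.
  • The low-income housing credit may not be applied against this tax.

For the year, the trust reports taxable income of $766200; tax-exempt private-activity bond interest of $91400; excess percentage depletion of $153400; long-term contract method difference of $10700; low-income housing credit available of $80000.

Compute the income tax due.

$277116

Mainline income levy:
  $465000 × 11% = $51150
  $301200 × 25% = $75300
  → $126450
  Less low-income housing credit $80000 → $46450

Supplementary minimum tax:
  Adjusted income: $766200 + $91400 + $153400 + $10700 = $1021700
  Less exemption $32000 → base $989700
  $989700 × 28% = $277116

$277116 > $46450, so the supplementary minimum tax is the binding amount.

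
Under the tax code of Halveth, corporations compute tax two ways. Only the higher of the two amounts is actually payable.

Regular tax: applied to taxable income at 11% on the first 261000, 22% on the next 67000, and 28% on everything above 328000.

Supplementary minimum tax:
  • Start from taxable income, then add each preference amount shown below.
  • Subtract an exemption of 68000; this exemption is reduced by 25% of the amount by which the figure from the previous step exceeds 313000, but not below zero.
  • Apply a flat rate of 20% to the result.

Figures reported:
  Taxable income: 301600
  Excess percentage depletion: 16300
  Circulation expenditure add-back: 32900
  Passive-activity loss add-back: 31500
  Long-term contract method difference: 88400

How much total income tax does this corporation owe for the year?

Supplementary minimum tax:
  Adjusted income: 301600 + 16300 + 32900 + 31500 + 88400 = 470700
  Exemption: 68000 − 25% × (470700 − 313000) = 68000 − 39425 = 28575
  Base: 470700 − 28575 = 442125
  442125 × 20% = 88425

Regular tax:
  261000 × 11% = 28710
  40600 × 22% = 8932
  → 37642

88425 > 37642, so the supplementary minimum tax is the binding amount.

88425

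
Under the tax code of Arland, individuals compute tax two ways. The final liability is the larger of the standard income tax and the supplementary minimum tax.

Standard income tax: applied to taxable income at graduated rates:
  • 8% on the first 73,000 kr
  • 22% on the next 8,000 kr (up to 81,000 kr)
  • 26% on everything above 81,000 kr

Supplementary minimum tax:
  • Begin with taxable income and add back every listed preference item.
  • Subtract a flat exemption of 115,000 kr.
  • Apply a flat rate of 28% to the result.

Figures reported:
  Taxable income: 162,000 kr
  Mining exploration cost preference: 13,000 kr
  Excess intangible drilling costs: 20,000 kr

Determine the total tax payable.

Standard income tax:
  73,000 kr × 8% = 5,840 kr
  8,000 kr × 22% = 1,760 kr
  81,000 kr × 26% = 21,060 kr
  → 28,660 kr

Supplementary minimum tax:
  Adjusted income: 162,000 kr + 13,000 kr + 20,000 kr = 195,000 kr
  Less exemption 115,000 kr → base 80,000 kr
  80,000 kr × 28% = 22,400 kr

28,660 kr > 22,400 kr, so the standard income tax governs.

28,660 kr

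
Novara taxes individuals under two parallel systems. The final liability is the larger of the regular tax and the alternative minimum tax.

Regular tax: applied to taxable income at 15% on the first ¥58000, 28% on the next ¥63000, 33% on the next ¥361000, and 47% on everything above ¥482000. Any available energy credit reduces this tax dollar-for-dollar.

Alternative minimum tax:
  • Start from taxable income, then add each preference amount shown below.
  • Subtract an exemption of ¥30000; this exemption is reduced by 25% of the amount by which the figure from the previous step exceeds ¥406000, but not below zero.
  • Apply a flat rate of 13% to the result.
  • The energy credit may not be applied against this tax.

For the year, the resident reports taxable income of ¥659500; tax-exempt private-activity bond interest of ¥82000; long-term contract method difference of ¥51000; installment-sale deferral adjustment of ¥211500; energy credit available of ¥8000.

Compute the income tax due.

Alternative minimum tax:
  Adjusted income: ¥659500 + ¥82000 + ¥51000 + ¥211500 = ¥1004000
  Exemption: 25% × (¥1004000 − ¥406000) = ¥149500 ≥ ¥30000, so the exemption is fully phased out
  Base: ¥1004000 − ¥0 = ¥1004000
  ¥1004000 × 13% = ¥130520

Regular tax:
  ¥58000 × 15% = ¥8700
  ¥63000 × 28% = ¥17640
  ¥361000 × 33% = ¥119130
  ¥177500 × 47% = ¥83425
  → ¥228895
  Less energy credit ¥8000 → ¥220895

¥220895 > ¥130520, so the regular tax governs.

¥220895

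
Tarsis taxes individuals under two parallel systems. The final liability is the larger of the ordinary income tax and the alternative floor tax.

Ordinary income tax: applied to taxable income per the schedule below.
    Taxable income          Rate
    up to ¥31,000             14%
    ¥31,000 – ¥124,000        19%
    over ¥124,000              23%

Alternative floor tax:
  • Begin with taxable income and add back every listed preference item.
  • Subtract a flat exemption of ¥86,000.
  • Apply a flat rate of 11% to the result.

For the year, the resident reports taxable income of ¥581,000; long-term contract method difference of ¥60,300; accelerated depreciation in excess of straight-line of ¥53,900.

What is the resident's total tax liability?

¥127,120

Alternative floor tax:
  Adjusted income: ¥581,000 + ¥60,300 + ¥53,900 = ¥695,200
  Less exemption ¥86,000 → base ¥609,200
  ¥609,200 × 11% = ¥67,012

Ordinary income tax:
  ¥31,000 × 14% = ¥4,340
  ¥93,000 × 19% = ¥17,670
  ¥457,000 × 23% = ¥105,110
  → ¥127,120

¥127,120 > ¥67,012, so the ordinary income tax governs.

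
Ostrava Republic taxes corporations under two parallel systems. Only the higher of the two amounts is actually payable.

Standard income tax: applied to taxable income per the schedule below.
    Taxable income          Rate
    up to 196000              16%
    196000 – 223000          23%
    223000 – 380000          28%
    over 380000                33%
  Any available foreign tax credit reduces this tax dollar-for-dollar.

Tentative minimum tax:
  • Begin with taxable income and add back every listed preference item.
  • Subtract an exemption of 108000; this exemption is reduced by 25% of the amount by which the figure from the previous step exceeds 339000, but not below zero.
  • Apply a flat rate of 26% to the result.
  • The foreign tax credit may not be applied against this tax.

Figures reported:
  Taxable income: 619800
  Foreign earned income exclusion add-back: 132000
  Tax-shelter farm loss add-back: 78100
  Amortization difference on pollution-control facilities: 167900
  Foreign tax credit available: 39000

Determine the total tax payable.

259428

Tentative minimum tax:
  Adjusted income: 619800 + 132000 + 78100 + 167900 = 997800
  Exemption: 25% × (997800 − 339000) = 164700 ≥ 108000, so the exemption is fully phased out
  Base: 997800 − 0 = 997800
  997800 × 26% = 259428

Standard income tax:
  196000 × 16% = 31360
  27000 × 23% = 6210
  157000 × 28% = 43960
  239800 × 33% = 79134
  → 160664
  Less foreign tax credit 39000 → 121664

259428 > 121664, so the tentative minimum tax is the binding amount.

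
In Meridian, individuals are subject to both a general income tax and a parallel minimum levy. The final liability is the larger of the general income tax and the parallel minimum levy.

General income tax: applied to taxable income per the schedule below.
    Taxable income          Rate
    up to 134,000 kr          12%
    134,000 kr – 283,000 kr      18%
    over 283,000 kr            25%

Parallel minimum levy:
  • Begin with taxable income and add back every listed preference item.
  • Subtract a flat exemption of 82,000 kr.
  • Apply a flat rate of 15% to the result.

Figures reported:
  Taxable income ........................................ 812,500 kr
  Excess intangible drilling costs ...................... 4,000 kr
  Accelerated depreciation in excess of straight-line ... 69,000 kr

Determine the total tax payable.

175,275 kr

General income tax:
  134,000 kr × 12% = 16,080 kr
  149,000 kr × 18% = 26,820 kr
  529,500 kr × 25% = 132,375 kr
  → 175,275 kr

Parallel minimum levy:
  Adjusted income: 812,500 kr + 4,000 kr + 69,000 kr = 885,500 kr
  Less exemption 82,000 kr → base 803,500 kr
  803,500 kr × 15% = 120,525 kr

175,275 kr > 120,525 kr, so the general income tax governs.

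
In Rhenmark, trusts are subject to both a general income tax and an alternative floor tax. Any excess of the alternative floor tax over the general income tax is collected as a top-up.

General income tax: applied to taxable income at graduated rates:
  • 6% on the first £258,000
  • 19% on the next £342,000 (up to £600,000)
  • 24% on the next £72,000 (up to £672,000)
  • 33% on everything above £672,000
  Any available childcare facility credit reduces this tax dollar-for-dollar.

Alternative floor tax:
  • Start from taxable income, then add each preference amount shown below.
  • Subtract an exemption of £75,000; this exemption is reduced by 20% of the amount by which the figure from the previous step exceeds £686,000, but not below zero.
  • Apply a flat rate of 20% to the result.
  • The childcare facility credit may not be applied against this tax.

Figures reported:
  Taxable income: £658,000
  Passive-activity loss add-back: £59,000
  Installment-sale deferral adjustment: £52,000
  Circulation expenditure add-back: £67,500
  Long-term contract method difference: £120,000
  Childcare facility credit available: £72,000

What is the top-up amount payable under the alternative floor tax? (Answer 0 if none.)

General income tax:
  £258,000 × 6% = £15,480
  £342,000 × 19% = £64,980
  £58,000 × 24% = £13,920
  → £94,380
  Less childcare facility credit £72,000 → £22,380

Alternative floor tax:
  Adjusted income: £658,000 + £59,000 + £52,000 + £67,500 + £120,000 = £956,500
  Exemption: £75,000 − 20% × (£956,500 − £686,000) = £75,000 − £54,100 = £20,900
  Base: £956,500 − £20,900 = £935,600
  £935,600 × 20% = £187,120

Excess of alternative floor tax over general income tax: £187,120 − £22,380 = £164,740.

£164,740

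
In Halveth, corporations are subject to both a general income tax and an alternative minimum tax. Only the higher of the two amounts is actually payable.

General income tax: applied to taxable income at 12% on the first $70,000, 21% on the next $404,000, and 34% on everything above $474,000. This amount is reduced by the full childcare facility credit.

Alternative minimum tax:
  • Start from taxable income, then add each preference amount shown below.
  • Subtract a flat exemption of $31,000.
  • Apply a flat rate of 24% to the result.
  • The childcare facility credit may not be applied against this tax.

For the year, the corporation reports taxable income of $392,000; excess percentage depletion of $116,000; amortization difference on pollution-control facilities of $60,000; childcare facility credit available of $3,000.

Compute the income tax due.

General income tax:
  $70,000 × 12% = $8,400
  $322,000 × 21% = $67,620
  → $76,020
  Less childcare facility credit $3,000 → $73,020

Alternative minimum tax:
  Adjusted income: $392,000 + $116,000 + $60,000 = $568,000
  Less exemption $31,000 → base $537,000
  $537,000 × 24% = $128,880

$128,880 > $73,020, so the alternative minimum tax is the binding amount.

$128,880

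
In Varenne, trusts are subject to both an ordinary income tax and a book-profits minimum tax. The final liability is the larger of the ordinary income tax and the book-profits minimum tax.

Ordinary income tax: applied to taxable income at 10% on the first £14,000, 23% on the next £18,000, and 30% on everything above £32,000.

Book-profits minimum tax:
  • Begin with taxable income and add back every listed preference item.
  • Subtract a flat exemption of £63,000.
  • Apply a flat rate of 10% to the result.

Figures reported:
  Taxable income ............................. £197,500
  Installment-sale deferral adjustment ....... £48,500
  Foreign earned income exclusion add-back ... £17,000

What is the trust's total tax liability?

£55,190

Ordinary income tax:
  £14,000 × 10% = £1,400
  £18,000 × 23% = £4,140
  £165,500 × 30% = £49,650
  → £55,190

Book-profits minimum tax:
  Adjusted income: £197,500 + £48,500 + £17,000 = £263,000
  Less exemption £63,000 → base £200,000
  £200,000 × 10% = £20,000

£55,190 > £20,000, so the ordinary income tax governs.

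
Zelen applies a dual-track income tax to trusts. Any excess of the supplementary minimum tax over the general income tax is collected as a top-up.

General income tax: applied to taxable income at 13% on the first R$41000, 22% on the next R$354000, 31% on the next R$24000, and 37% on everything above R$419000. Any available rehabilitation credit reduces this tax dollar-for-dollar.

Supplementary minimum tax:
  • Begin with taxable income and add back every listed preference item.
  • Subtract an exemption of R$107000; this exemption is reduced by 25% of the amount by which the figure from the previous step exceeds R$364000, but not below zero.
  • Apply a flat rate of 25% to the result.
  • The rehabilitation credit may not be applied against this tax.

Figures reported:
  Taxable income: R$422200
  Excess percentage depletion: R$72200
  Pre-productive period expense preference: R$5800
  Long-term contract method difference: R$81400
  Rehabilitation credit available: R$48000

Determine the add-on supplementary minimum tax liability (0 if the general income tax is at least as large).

R$88416

Supplementary minimum tax:
  Adjusted income: R$422200 + R$72200 + R$5800 + R$81400 = R$581600
  Exemption: R$107000 − 25% × (R$581600 − R$364000) = R$107000 − R$54400 = R$52600
  Base: R$581600 − R$52600 = R$529000
  R$529000 × 25% = R$132250

General income tax:
  R$41000 × 13% = R$5330
  R$354000 × 22% = R$77880
  R$24000 × 31% = R$7440
  R$3200 × 37% = R$1184
  → R$91834
  Less rehabilitation credit R$48000 → R$43834

Excess of supplementary minimum tax over general income tax: R$132250 − R$43834 = R$88416.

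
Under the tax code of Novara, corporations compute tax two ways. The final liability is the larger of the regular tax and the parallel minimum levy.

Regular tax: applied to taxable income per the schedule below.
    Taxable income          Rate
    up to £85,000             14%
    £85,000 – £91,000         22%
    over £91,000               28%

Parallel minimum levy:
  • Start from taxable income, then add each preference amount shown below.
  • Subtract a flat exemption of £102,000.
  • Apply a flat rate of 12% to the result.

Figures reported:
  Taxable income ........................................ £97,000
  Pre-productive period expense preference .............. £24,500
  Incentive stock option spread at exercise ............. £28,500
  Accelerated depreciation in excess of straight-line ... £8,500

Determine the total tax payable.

Parallel minimum levy:
  Adjusted income: £97,000 + £24,500 + £28,500 + £8,500 = £158,500
  Less exemption £102,000 → base £56,500
  £56,500 × 12% = £6,780

Regular tax:
  £85,000 × 14% = £11,900
  £6,000 × 22% = £1,320
  £6,000 × 28% = £1,680
  → £14,900

£14,900 > £6,780, so the regular tax governs.

£14,900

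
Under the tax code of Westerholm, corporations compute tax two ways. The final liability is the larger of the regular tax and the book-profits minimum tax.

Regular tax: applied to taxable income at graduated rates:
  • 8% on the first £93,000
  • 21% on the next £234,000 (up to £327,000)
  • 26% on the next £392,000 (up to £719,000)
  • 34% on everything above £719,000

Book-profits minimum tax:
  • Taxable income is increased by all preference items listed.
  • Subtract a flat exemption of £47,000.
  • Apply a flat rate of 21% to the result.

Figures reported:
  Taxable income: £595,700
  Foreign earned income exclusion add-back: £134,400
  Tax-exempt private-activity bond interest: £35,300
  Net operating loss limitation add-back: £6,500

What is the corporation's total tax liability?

Regular tax:
  £93,000 × 8% = £7,440
  £234,000 × 21% = £49,140
  £268,700 × 26% = £69,862
  → £126,442

Book-profits minimum tax:
  Adjusted income: £595,700 + £134,400 + £35,300 + £6,500 = £771,900
  Less exemption £47,000 → base £724,900
  £724,900 × 21% = £152,229

£152,229 > £126,442, so the book-profits minimum tax is the binding amount.

£152,229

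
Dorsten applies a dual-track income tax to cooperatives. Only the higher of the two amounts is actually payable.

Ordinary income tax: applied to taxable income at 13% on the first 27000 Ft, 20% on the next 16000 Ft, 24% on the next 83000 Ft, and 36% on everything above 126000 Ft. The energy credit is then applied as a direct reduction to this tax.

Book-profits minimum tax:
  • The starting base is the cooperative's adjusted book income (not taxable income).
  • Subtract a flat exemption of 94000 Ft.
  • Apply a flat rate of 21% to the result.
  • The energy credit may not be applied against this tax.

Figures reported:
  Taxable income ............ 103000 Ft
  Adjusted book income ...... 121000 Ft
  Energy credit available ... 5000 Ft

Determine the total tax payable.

16110 Ft

Ordinary income tax:
  27000 Ft × 13% = 3510 Ft
  16000 Ft × 20% = 3200 Ft
  60000 Ft × 24% = 14400 Ft
  → 21110 Ft
  Less energy credit 5000 Ft → 16110 Ft

Book-profits minimum tax:
  Base (adjusted book income): 121000 Ft
  Less exemption 94000 Ft → base 27000 Ft
  27000 Ft × 21% = 5670 Ft

16110 Ft > 5670 Ft, so the ordinary income tax governs.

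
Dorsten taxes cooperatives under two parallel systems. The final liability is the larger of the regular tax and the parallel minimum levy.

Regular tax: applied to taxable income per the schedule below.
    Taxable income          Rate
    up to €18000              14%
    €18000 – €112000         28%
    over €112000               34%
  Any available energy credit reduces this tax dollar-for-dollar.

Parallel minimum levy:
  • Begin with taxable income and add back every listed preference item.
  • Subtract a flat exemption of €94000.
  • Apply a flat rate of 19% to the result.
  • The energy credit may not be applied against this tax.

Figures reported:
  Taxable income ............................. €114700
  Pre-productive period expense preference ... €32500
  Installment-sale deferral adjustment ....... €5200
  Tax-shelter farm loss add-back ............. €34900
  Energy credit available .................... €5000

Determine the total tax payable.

Regular tax:
  €18000 × 14% = €2520
  €94000 × 28% = €26320
  €2700 × 34% = €918
  → €29758
  Less energy credit €5000 → €24758

Parallel minimum levy:
  Adjusted income: €114700 + €32500 + €5200 + €34900 = €187300
  Less exemption €94000 → base €93300
  €93300 × 19% = €17727

€24758 > €17727, so the regular tax governs.

€24758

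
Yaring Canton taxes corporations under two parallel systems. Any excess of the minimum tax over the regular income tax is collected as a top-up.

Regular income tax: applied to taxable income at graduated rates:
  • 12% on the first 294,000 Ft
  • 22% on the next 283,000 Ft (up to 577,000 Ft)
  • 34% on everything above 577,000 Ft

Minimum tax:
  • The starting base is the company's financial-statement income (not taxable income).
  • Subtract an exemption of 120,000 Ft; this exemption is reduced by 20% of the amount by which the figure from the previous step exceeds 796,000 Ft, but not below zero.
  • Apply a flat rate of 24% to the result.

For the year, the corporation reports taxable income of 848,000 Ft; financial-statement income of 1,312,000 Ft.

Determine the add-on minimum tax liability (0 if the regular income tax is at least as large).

121,168 Ft

Regular income tax:
  294,000 Ft × 12% = 35,280 Ft
  283,000 Ft × 22% = 62,260 Ft
  271,000 Ft × 34% = 92,140 Ft
  → 189,680 Ft

Minimum tax:
  Base (financial-statement income): 1,312,000 Ft
  Exemption: 120,000 Ft − 20% × (1,312,000 Ft − 796,000 Ft) = 120,000 Ft − 103,200 Ft = 16,800 Ft
  Base: 1,312,000 Ft − 16,800 Ft = 1,295,200 Ft
  1,295,200 Ft × 24% = 310,848 Ft

Excess of minimum tax over regular income tax: 310,848 Ft − 189,680 Ft = 121,168 Ft.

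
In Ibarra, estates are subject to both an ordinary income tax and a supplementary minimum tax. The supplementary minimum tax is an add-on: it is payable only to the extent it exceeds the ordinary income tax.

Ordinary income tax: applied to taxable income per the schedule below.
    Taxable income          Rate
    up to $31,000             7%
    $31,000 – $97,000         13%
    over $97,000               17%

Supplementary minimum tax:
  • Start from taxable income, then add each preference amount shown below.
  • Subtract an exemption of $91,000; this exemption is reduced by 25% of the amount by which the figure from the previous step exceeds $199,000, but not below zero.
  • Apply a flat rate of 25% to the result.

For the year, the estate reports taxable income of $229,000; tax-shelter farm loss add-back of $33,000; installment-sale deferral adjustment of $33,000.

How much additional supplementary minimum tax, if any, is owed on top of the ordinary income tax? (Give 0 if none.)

$23,810

Supplementary minimum tax:
  Adjusted income: $229,000 + $33,000 + $33,000 = $295,000
  Exemption: $91,000 − 25% × ($295,000 − $199,000) = $91,000 − $24,000 = $67,000
  Base: $295,000 − $67,000 = $228,000
  $228,000 × 25% = $57,000

Ordinary income tax:
  $31,000 × 7% = $2,170
  $66,000 × 13% = $8,580
  $132,000 × 17% = $22,440
  → $33,190

Excess of supplementary minimum tax over ordinary income tax: $57,000 − $33,190 = $23,810.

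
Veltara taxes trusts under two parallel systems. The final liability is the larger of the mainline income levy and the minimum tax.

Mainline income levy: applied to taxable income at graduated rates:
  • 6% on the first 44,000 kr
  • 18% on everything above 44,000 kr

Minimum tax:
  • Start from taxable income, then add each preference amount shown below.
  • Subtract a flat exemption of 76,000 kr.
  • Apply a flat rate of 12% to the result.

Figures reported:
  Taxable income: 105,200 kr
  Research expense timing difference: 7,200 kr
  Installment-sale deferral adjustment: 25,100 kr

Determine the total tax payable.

Minimum tax:
  Adjusted income: 105,200 kr + 7,200 kr + 25,100 kr = 137,500 kr
  Less exemption 76,000 kr → base 61,500 kr
  61,500 kr × 12% = 7,380 kr

Mainline income levy:
  44,000 kr × 6% = 2,640 kr
  61,200 kr × 18% = 11,016 kr
  → 13,656 kr

13,656 kr > 7,380 kr, so the mainline income levy governs.

13,656 kr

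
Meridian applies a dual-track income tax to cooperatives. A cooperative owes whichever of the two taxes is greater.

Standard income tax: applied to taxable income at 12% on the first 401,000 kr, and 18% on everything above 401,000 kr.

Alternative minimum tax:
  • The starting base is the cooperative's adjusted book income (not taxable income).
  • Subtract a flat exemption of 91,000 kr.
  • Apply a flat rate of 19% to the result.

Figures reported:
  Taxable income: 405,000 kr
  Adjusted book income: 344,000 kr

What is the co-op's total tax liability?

48,840 kr

Alternative minimum tax:
  Base (adjusted book income): 344,000 kr
  Less exemption 91,000 kr → base 253,000 kr
  253,000 kr × 19% = 48,070 kr

Standard income tax:
  401,000 kr × 12% = 48,120 kr
  4,000 kr × 18% = 720 kr
  → 48,840 kr

48,840 kr > 48,070 kr, so the standard income tax governs.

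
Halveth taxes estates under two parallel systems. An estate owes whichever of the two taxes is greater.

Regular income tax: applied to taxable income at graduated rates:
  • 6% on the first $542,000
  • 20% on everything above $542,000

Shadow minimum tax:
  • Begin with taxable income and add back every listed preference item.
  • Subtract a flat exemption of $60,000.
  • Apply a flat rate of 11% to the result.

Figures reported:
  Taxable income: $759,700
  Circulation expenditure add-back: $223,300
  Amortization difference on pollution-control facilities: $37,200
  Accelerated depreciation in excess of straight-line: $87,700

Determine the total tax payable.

Shadow minimum tax:
  Adjusted income: $759,700 + $223,300 + $37,200 + $87,700 = $1,107,900
  Less exemption $60,000 → base $1,047,900
  $1,047,900 × 11% = $115,269

Regular income tax:
  $542,000 × 6% = $32,520
  $217,700 × 20% = $43,540
  → $76,060

$115,269 > $76,060, so the shadow minimum tax is the binding amount.

$115,269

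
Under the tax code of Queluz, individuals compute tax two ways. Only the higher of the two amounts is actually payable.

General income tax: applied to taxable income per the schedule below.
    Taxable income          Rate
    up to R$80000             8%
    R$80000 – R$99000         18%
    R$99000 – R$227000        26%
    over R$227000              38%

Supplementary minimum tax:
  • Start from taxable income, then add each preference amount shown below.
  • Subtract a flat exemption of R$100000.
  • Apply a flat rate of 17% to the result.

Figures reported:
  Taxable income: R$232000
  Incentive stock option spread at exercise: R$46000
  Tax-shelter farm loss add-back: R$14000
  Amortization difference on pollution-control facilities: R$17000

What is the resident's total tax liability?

Supplementary minimum tax:
  Adjusted income: R$232000 + R$46000 + R$14000 + R$17000 = R$309000
  Less exemption R$100000 → base R$209000
  R$209000 × 17% = R$35530

General income tax:
  R$80000 × 8% = R$6400
  R$19000 × 18% = R$3420
  R$128000 × 26% = R$33280
  R$5000 × 38% = R$1900
  → R$45000

R$45000 > R$35530, so the general income tax governs.

R$45000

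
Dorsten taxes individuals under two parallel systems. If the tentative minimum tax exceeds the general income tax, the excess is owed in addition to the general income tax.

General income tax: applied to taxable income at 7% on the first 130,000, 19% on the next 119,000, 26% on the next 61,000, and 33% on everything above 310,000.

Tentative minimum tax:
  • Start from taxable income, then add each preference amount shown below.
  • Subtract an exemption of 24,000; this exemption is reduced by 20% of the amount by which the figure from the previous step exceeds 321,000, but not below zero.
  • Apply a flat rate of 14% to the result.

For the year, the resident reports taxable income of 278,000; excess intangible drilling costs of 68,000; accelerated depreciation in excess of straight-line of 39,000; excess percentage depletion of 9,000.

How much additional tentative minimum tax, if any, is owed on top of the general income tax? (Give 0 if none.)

Tentative minimum tax:
  Adjusted income: 278,000 + 68,000 + 39,000 + 9,000 = 394,000
  Exemption: 24,000 − 20% × (394,000 − 321,000) = 24,000 − 14,600 = 9,400
  Base: 394,000 − 9,400 = 384,600
  384,600 × 14% = 53,844

General income tax:
  130,000 × 7% = 9,100
  119,000 × 19% = 22,610
  29,000 × 26% = 7,540
  → 39,250

Excess of tentative minimum tax over general income tax: 53,844 − 39,250 = 14,594.

14,594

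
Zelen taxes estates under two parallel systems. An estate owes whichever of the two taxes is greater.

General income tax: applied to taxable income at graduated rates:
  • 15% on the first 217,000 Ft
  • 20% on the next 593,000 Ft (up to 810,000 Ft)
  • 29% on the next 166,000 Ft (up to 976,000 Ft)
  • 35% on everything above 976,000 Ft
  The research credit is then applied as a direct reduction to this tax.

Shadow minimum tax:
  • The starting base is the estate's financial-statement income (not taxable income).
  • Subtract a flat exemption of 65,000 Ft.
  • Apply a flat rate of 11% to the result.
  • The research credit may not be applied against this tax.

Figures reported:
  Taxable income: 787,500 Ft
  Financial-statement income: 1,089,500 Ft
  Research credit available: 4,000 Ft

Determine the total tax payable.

142,650 Ft

General income tax:
  217,000 Ft × 15% = 32,550 Ft
  570,500 Ft × 20% = 114,100 Ft
  → 146,650 Ft
  Less research credit 4,000 Ft → 142,650 Ft

Shadow minimum tax:
  Base (financial-statement income): 1,089,500 Ft
  Less exemption 65,000 Ft → base 1,024,500 Ft
  1,024,500 Ft × 11% = 112,695 Ft

142,650 Ft > 112,695 Ft, so the general income tax governs.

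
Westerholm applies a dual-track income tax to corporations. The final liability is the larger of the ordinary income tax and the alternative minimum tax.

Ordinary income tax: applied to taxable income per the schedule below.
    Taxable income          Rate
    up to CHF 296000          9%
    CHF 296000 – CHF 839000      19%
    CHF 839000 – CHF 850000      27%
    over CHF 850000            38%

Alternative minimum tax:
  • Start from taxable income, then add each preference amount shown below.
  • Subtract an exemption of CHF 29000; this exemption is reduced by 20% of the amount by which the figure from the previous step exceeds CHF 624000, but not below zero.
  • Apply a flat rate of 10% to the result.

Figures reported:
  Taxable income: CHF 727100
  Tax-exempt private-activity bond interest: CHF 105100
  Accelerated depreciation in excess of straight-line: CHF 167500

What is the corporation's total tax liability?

CHF 108549

Ordinary income tax:
  CHF 296000 × 9% = CHF 26640
  CHF 431100 × 19% = CHF 81909
  → CHF 108549

Alternative minimum tax:
  Adjusted income: CHF 727100 + CHF 105100 + CHF 167500 = CHF 999700
  Exemption: 20% × (CHF 999700 − CHF 624000) = CHF 75140 ≥ CHF 29000, so the exemption is fully phased out
  Base: CHF 999700 − CHF 0 = CHF 999700
  CHF 999700 × 10% = CHF 99970

CHF 108549 > CHF 99970, so the ordinary income tax governs.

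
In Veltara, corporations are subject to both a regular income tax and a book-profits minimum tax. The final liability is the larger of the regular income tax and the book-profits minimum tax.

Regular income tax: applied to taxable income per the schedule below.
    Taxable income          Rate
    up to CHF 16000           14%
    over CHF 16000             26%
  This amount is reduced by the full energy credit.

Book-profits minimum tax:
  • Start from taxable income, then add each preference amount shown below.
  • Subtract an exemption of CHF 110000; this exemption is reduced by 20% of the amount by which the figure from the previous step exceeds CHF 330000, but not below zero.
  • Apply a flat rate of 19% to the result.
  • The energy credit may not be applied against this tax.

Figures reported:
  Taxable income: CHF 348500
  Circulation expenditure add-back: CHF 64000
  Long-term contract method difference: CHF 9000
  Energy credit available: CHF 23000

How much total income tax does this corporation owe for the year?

CHF 65690

Book-profits minimum tax:
  Adjusted income: CHF 348500 + CHF 64000 + CHF 9000 = CHF 421500
  Exemption: CHF 110000 − 20% × (CHF 421500 − CHF 330000) = CHF 110000 − CHF 18300 = CHF 91700
  Base: CHF 421500 − CHF 91700 = CHF 329800
  CHF 329800 × 19% = CHF 62662

Regular income tax:
  CHF 16000 × 14% = CHF 2240
  CHF 332500 × 26% = CHF 86450
  → CHF 88690
  Less energy credit CHF 23000 → CHF 65690

CHF 65690 > CHF 62662, so the regular income tax governs.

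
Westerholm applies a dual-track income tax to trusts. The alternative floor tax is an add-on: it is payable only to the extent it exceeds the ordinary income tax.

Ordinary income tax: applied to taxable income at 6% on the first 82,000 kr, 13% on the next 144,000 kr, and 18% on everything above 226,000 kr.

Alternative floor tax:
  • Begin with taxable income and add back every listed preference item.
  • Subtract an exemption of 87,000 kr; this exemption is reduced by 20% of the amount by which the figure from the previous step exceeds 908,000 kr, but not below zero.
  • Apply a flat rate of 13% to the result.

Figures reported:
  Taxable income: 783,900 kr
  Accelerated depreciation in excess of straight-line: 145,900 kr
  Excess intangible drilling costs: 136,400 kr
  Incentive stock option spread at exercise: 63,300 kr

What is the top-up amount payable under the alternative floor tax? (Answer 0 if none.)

17,222 kr

Alternative floor tax:
  Adjusted income: 783,900 kr + 145,900 kr + 136,400 kr + 63,300 kr = 1,129,500 kr
  Exemption: 87,000 kr − 20% × (1,129,500 kr − 908,000 kr) = 87,000 kr − 44,300 kr = 42,700 kr
  Base: 1,129,500 kr − 42,700 kr = 1,086,800 kr
  1,086,800 kr × 13% = 141,284 kr

Ordinary income tax:
  82,000 kr × 6% = 4,920 kr
  144,000 kr × 13% = 18,720 kr
  557,900 kr × 18% = 100,422 kr
  → 124,062 kr

Excess of alternative floor tax over ordinary income tax: 141,284 kr − 124,062 kr = 17,222 kr.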